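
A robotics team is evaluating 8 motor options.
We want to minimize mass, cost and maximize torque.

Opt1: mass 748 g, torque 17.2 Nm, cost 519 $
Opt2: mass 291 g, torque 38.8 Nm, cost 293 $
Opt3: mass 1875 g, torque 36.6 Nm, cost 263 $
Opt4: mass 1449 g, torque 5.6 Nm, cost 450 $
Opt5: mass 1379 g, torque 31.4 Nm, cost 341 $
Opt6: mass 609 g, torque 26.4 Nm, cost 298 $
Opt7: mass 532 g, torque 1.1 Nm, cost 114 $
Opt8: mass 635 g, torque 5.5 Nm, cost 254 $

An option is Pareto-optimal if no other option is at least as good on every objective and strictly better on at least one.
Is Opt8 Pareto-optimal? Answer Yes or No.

Yes

Opt1: worse on mass (748 vs 635).
Opt2: worse on cost (293 vs 254).
Opt3: worse on mass (1875 vs 635).
Opt4: worse on mass (1449 vs 635).
Opt5: worse on mass (1379 vs 635).
Opt6: worse on cost (298 vs 254).
Opt7: worse on torque (1.1 vs 5.5).
No option is at least as good as Opt8 on every objective and strictly better on one.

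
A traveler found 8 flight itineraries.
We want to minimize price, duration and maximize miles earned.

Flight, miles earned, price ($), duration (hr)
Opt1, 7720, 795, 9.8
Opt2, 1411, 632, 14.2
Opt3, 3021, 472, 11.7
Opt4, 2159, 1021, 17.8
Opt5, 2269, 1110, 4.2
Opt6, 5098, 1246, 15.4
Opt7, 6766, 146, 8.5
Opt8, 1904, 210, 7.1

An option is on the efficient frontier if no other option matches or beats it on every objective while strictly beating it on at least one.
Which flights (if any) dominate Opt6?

Opt1: miles earned 7720≥5098, price 795≤1246, duration 9.8≤15.4 — dominates Opt6.
Opt7: miles earned 6766≥5098, price 146≤1246, duration 8.5≤15.4 — dominates Opt6.
Others (Opt2, Opt3, Opt4, Opt5, Opt8) are each worse than Opt6 on at least one objective.

Opt1, Opt7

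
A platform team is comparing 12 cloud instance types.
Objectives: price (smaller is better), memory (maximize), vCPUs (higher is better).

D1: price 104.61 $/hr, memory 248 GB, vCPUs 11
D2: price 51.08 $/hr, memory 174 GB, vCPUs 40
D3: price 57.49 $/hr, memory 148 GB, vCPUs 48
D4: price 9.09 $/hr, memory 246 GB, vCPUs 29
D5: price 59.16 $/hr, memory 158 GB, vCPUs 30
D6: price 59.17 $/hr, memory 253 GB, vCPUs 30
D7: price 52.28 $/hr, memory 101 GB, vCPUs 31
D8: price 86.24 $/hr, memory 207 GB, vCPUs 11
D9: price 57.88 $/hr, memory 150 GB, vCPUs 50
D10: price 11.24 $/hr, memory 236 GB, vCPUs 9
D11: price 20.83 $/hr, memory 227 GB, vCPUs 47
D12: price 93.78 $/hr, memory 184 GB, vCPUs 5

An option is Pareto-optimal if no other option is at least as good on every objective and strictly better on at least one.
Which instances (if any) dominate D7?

D2, D11

D2: price 51.08≤52.28, memory 174≥101, vCPUs 40≥31 — dominates D7.
D11: price 20.83≤52.28, memory 227≥101, vCPUs 47≥31 — dominates D7.
Others (D1, D3, D4, D5, D6, D8, D9, D10, D12) are each worse than D7 on at least one objective.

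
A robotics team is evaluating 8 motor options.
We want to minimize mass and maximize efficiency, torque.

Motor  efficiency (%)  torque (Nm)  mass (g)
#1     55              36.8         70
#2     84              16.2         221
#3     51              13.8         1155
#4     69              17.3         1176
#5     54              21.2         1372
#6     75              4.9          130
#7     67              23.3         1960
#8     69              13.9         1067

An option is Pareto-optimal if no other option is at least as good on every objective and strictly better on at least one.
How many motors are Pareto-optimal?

5

#1: not dominated (best torque).
#2: not dominated (best efficiency).
#3: dominated by #1 (efficiency 55≥51, torque 36.8≥13.8, mass 70≤1155).
#4: not dominated.
#5: dominated by #1 (efficiency 55≥54, torque 36.8≥21.2, mass 70≤1372).
#6: not dominated.
#7: not dominated.
#8: dominated by #2 (efficiency 84≥69, torque 16.2≥13.9, mass 221≤1067).
Pareto-optimal: #1, #2, #4, #6, #7 → 5.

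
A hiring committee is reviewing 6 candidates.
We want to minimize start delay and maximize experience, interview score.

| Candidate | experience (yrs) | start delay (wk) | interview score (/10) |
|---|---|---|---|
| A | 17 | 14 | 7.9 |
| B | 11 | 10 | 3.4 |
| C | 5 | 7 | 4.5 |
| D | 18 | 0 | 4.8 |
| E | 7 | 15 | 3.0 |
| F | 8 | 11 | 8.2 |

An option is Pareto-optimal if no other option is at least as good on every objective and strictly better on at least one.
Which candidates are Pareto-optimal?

A: not dominated.
B: dominated by D (experience 18≥11, start delay 0≤10, interview score 4.8≥3.4).
C: dominated by D (experience 18≥5, start delay 0≤7, interview score 4.8≥4.5).
D: not dominated (best experience).
E: dominated by A (experience 17≥7, start delay 14≤15, interview score 7.9≥3.0).
F: not dominated (best interview score).

A, D, F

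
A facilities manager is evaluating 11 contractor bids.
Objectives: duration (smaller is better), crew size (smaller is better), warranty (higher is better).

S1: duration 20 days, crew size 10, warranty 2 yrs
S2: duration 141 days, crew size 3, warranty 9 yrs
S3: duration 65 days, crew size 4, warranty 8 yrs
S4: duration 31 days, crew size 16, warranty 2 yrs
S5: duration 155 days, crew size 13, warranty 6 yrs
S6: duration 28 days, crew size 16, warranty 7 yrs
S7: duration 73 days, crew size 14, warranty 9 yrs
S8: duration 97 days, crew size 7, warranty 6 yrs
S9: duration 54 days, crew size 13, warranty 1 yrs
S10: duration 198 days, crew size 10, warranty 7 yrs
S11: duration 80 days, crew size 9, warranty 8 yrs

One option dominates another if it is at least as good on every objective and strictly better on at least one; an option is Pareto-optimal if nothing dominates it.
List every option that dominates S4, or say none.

S1: duration 20≤31, crew size 10≤16, warranty 2≥2 — dominates S4.
S6: duration 28≤31, crew size 16≤16, warranty 7≥2 — dominates S4.
Others (S2, S3, S5, S7, S8, S9, S10, S11) are each worse than S4 on at least one objective.

S1, S6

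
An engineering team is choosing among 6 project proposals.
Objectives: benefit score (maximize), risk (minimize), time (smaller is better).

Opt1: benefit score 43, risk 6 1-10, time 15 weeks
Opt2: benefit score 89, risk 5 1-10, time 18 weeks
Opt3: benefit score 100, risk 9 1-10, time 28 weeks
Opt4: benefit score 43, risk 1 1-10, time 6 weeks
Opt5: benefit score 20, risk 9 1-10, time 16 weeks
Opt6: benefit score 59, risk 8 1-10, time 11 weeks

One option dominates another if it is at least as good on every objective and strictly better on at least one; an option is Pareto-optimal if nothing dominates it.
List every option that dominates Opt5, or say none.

Opt1: benefit score 43≥20, risk 6≤9, time 15≤16 — dominates Opt5.
Opt4: benefit score 43≥20, risk 1≤9, time 6≤16 — dominates Opt5.
Opt6: benefit score 59≥20, risk 8≤9, time 11≤16 — dominates Opt5.
Others (Opt2, Opt3) are each worse than Opt5 on at least one objective.

Opt1, Opt4, Opt6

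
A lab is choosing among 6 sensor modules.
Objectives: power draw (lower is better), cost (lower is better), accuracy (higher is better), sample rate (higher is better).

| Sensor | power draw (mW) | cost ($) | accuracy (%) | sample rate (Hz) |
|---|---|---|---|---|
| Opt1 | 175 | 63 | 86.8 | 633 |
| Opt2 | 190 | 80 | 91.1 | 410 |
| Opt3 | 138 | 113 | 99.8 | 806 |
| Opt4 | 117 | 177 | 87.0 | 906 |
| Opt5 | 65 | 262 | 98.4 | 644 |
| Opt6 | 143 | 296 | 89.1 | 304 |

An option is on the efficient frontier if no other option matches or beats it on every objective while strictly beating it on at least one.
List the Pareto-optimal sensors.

Opt1: not dominated (best cost).
Opt2: not dominated.
Opt3: not dominated (best accuracy).
Opt4: not dominated (best sample rate).
Opt5: not dominated (best power draw).
Opt6: dominated by Opt3 (power draw 138≤143, cost 113≤296, accuracy 99.8≥89.1, sample rate 806≥304).

Opt1, Opt2, Opt3, Opt4, Opt5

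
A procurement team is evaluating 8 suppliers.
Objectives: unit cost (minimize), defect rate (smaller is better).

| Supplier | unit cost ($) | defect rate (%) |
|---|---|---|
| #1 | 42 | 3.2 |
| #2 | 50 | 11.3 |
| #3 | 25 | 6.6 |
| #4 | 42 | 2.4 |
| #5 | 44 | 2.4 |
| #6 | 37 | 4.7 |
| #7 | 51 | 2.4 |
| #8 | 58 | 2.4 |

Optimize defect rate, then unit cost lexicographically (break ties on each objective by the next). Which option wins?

#4

First minimize defect rate: best is 2.4, kept {#4, #5, #7, #8}.
Then minimize unit cost: best is 42, kept {#4}.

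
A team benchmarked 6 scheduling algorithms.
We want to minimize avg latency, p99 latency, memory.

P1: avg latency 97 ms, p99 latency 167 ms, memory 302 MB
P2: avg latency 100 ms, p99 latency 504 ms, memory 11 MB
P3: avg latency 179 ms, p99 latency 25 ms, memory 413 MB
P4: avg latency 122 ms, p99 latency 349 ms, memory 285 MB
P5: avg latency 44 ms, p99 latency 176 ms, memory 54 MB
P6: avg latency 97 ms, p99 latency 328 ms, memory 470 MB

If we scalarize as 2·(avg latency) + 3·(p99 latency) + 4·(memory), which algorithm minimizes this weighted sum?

P1: 2·97 + 3·167 + 4·302 = 1903
P2: 2·100 + 3·504 + 4·11 = 1756
P3: 2·179 + 3·25 + 4·413 = 2085
P4: 2·122 + 3·349 + 4·285 = 2431
P5: 2·44 + 3·176 + 4·54 = 832
P6: 2·97 + 3·328 + 4·470 = 3058
Lowest: P5 at 832.

P5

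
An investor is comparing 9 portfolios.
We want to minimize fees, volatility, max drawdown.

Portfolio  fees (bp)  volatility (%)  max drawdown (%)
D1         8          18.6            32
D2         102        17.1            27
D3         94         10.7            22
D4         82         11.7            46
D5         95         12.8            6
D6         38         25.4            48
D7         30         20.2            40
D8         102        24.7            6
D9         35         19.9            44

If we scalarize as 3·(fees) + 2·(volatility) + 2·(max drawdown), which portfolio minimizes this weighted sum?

D1: 3·8 + 2·18.6 + 2·32 = 125.2
D2: 3·102 + 2·17.1 + 2·27 = 394.2
D3: 3·94 + 2·10.7 + 2·22 = 347.4
D4: 3·82 + 2·11.7 + 2·46 = 361.4
D5: 3·95 + 2·12.8 + 2·6 = 322.6
D6: 3·38 + 2·25.4 + 2·48 = 260.8
D7: 3·30 + 2·20.2 + 2·40 = 210.4
D8: 3·102 + 2·24.7 + 2·6 = 367.4
D9: 3·35 + 2·19.9 + 2·44 = 232.8
Lowest: D1 at 125.2.

D1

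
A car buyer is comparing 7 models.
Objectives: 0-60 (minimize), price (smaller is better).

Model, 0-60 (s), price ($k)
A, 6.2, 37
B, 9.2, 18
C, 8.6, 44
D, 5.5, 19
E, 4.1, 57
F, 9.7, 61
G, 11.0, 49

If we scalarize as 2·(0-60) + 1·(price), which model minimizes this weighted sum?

A: 2·6.2 + 1·37 = 49.4
B: 2·9.2 + 1·18 = 36.4
C: 2·8.6 + 1·44 = 61.2
D: 2·5.5 + 1·19 = 30.0
E: 2·4.1 + 1·57 = 65.2
F: 2·9.7 + 1·61 = 80.4
G: 2·11.0 + 1·49 = 71.0
Lowest: D at 30.0.

D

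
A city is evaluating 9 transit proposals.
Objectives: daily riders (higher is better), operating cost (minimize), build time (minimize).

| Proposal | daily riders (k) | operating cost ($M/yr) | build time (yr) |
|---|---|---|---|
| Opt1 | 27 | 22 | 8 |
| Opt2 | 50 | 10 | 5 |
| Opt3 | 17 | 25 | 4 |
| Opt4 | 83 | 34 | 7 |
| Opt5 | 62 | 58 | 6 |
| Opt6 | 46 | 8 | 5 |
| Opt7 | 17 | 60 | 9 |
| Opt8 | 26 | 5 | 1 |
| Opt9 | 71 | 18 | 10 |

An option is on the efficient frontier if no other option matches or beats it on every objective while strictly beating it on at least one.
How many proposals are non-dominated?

Opt1: dominated by Opt2 (daily riders 50≥27, operating cost 10≤22, build time 5≤8).
Opt2: not dominated.
Opt3: dominated by Opt8 (daily riders 26≥17, operating cost 5≤25, build time 1≤4).
Opt4: not dominated (best daily riders).
Opt5: not dominated.
Opt6: not dominated.
Opt7: dominated by Opt1 (daily riders 27≥17, operating cost 22≤60, build time 8≤9).
Opt8: not dominated (best operating cost).
Opt9: not dominated.
Pareto-optimal: Opt2, Opt4, Opt5, Opt6, Opt8, Opt9 → 6.

6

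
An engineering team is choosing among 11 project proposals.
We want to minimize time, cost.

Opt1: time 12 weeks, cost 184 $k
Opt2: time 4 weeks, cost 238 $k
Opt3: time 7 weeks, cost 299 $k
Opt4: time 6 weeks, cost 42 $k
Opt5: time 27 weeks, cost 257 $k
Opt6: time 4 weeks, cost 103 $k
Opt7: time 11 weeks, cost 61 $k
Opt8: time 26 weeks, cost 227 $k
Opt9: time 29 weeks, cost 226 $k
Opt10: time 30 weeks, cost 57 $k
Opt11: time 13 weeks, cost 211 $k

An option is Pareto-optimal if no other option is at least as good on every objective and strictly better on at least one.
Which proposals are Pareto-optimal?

Opt1: dominated by Opt4 (time 6≤12, cost 42≤184).
Opt2: dominated by Opt6 (time 4≤4, cost 103≤238).
Opt3: dominated by Opt2 (time 4≤7, cost 238≤299).
Opt4: not dominated (best cost).
Opt5: dominated by Opt1 (time 12≤27, cost 184≤257).
Opt6: not dominated.
Opt7: dominated by Opt4 (time 6≤11, cost 42≤61).
Opt8: dominated by Opt1 (time 12≤26, cost 184≤227).
Opt9: dominated by Opt1 (time 12≤29, cost 184≤226).
Opt10: dominated by Opt4 (time 6≤30, cost 42≤57).
Opt11: dominated by Opt1 (time 12≤13, cost 184≤211).

Opt4, Opt6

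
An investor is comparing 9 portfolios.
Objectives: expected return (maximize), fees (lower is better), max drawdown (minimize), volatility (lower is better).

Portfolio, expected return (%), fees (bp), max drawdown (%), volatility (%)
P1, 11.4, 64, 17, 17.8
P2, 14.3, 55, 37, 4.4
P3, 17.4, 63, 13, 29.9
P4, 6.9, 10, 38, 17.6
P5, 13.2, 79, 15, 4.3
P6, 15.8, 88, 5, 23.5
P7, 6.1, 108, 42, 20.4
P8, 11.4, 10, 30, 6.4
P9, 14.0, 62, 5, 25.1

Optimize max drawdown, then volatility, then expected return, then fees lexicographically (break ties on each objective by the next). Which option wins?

P6

First minimize max drawdown: best is 5, kept {P6, P9}.
Then minimize volatility: best is 23.5, kept {P6}.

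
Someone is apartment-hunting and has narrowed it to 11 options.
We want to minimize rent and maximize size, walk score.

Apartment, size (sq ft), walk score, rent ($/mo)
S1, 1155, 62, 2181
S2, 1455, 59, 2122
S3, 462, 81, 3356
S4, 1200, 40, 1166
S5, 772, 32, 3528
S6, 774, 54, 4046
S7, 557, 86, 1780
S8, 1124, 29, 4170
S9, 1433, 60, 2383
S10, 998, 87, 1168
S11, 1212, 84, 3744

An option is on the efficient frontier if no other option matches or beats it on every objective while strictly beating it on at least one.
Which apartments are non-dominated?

S1: not dominated.
S2: not dominated (best size).
S3: dominated by S7 (size 557≥462, walk score 86≥81, rent 1780≤3356).
S4: not dominated (best rent).
S5: dominated by S1 (size 1155≥772, walk score 62≥32, rent 2181≤3528).
S6: dominated by S1 (size 1155≥774, walk score 62≥54, rent 2181≤4046).
S7: dominated by S10 (size 998≥557, walk score 87≥86, rent 1168≤1780).
S8: dominated by S1 (size 1155≥1124, walk score 62≥29, rent 2181≤4170).
S9: not dominated.
S10: not dominated (best walk score).
S11: not dominated.

S1, S2, S4, S9, S10, S11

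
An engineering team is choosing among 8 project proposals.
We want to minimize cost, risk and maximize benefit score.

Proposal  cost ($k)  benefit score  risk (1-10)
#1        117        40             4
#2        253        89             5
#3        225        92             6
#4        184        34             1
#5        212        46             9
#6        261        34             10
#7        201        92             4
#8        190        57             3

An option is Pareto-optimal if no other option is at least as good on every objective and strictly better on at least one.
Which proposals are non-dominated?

#1, #4, #7, #8

#1: not dominated (best cost).
#2: dominated by #7 (cost 201≤253, benefit score 92≥89, risk 4≤5).
#3: dominated by #7 (cost 201≤225, benefit score 92≥92, risk 4≤6).
#4: not dominated (best risk).
#5: dominated by #7 (cost 201≤212, benefit score 92≥46, risk 4≤9).
#6: dominated by #1 (cost 117≤261, benefit score 40≥34, risk 4≤10).
#7: not dominated.
#8: not dominated.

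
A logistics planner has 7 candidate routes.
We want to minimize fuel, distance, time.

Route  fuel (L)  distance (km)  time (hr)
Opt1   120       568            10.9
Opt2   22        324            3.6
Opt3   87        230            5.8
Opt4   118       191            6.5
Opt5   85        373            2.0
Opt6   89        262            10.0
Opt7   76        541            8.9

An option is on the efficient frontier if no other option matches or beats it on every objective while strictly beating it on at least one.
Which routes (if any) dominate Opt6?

Opt3: fuel 87≤89, distance 230≤262, time 5.8≤10.0 — dominates Opt6.
Others (Opt1, Opt2, Opt4, Opt5, Opt7) are each worse than Opt6 on at least one objective.

Opt3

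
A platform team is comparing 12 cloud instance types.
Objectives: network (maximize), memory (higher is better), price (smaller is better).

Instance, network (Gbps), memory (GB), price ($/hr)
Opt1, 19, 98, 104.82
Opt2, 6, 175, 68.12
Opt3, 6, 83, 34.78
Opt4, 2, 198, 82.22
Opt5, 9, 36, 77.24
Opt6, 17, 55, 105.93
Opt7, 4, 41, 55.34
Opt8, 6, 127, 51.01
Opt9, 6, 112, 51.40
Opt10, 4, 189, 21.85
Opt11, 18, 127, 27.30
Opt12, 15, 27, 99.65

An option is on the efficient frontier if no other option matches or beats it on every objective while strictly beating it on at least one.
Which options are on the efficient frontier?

Opt1, Opt2, Opt4, Opt10, Opt11

Opt1: not dominated (best network).
Opt2: not dominated.
Opt3: dominated by Opt11 (network 18≥6, memory 127≥83, price 27.30≤34.78).
Opt4: not dominated (best memory).
Opt5: dominated by Opt11 (network 18≥9, memory 127≥36, price 27.30≤77.24).
Opt6: dominated by Opt1 (network 19≥17, memory 98≥55, price 104.82≤105.93).
Opt7: dominated by Opt3 (network 6≥4, memory 83≥41, price 34.78≤55.34).
Opt8: dominated by Opt11 (network 18≥6, memory 127≥127, price 27.30≤51.01).
Opt9: dominated by Opt8 (network 6≥6, memory 127≥112, price 51.01≤51.40).
Opt10: not dominated (best price).
Opt11: not dominated.
Opt12: dominated by Opt11 (network 18≥15, memory 127≥27, price 27.30≤99.65).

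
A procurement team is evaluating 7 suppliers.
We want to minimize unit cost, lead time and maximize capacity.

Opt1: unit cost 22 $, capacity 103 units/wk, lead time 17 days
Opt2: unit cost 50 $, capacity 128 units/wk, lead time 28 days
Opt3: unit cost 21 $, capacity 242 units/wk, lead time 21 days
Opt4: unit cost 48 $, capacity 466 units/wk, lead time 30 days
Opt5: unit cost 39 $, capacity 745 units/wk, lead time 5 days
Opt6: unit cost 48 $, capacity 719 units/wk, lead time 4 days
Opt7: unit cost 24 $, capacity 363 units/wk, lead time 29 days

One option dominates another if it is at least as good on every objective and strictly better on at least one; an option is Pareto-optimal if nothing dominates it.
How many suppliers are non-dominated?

5

Opt1: not dominated.
Opt2: dominated by Opt3 (unit cost 21≤50, capacity 242≥128, lead time 21≤28).
Opt3: not dominated (best unit cost).
Opt4: dominated by Opt5 (unit cost 39≤48, capacity 745≥466, lead time 5≤30).
Opt5: not dominated (best capacity).
Opt6: not dominated (best lead time).
Opt7: not dominated.
Pareto-optimal: Opt1, Opt3, Opt5, Opt6, Opt7 → 5.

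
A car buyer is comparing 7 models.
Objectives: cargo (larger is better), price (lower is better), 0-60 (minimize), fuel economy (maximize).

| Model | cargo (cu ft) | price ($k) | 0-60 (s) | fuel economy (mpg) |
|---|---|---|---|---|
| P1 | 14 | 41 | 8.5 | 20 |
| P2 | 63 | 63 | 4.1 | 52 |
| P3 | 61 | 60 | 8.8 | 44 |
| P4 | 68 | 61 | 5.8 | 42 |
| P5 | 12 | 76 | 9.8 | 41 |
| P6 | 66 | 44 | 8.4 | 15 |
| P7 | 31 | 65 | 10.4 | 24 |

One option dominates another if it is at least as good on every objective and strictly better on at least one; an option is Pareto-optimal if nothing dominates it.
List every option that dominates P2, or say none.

none

P1: worse on cargo (14 vs 63).
P3: worse on cargo (61 vs 63).
P4: worse on 0-60 (5.8 vs 4.1).
P5: worse on cargo (12 vs 63).
P6: worse on 0-60 (8.4 vs 4.1).
P7: worse on cargo (31 vs 63).
No option dominates P2.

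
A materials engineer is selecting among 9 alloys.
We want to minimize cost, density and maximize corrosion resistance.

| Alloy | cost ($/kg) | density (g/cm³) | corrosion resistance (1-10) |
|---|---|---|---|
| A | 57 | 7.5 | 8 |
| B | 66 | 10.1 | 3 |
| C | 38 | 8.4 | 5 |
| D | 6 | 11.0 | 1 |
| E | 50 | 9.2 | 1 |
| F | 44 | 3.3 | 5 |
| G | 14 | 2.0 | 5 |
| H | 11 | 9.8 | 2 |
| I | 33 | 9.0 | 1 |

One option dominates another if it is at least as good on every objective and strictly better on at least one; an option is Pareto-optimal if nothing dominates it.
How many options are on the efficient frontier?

A: not dominated (best corrosion resistance).
B: dominated by A (cost 57≤66, density 7.5≤10.1, corrosion resistance 8≥3).
C: dominated by G (cost 14≤38, density 2.0≤8.4, corrosion resistance 5≥5).
D: not dominated (best cost).
E: dominated by C (cost 38≤50, density 8.4≤9.2, corrosion resistance 5≥1).
F: dominated by G (cost 14≤44, density 2.0≤3.3, corrosion resistance 5≥5).
G: not dominated (best density).
H: not dominated.
I: dominated by G (cost 14≤33, density 2.0≤9.0, corrosion resistance 5≥1).
Pareto-optimal: A, D, G, H → 4.

4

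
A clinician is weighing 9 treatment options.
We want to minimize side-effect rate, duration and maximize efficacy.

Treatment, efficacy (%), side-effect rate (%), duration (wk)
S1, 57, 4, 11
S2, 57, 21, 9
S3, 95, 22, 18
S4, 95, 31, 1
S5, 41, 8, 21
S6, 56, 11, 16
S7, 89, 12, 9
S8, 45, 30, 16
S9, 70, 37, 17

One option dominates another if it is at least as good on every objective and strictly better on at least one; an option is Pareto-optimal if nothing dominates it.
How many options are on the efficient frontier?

4

S1: not dominated (best side-effect rate).
S2: dominated by S7 (efficacy 89≥57, side-effect rate 12≤21, duration 9≤9).
S3: not dominated.
S4: not dominated (best duration).
S5: dominated by S1 (efficacy 57≥41, side-effect rate 4≤8, duration 11≤21).
S6: dominated by S1 (efficacy 57≥56, side-effect rate 4≤11, duration 11≤16).
S7: not dominated.
S8: dominated by S1 (efficacy 57≥45, side-effect rate 4≤30, duration 11≤16).
S9: dominated by S4 (efficacy 95≥70, side-effect rate 31≤37, duration 1≤17).
Pareto-optimal: S1, S3, S4, S7 → 4.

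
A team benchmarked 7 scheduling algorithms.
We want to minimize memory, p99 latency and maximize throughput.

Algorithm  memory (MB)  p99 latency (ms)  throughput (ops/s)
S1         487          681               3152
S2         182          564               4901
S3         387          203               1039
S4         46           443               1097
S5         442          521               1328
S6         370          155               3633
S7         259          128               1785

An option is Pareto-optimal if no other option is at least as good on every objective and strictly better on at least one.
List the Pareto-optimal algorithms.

S2, S4, S6, S7

S1: dominated by S2 (memory 182≤487, p99 latency 564≤681, throughput 4901≥3152).
S2: not dominated (best throughput).
S3: dominated by S6 (memory 370≤387, p99 latency 155≤203, throughput 3633≥1039).
S4: not dominated (best memory).
S5: dominated by S6 (memory 370≤442, p99 latency 155≤521, throughput 3633≥1328).
S6: not dominated.
S7: not dominated (best p99 latency).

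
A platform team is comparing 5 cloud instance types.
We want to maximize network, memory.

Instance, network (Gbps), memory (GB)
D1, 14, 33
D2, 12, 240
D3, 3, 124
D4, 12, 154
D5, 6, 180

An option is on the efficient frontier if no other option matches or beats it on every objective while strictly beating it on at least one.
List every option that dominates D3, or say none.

D2: network 12≥3, memory 240≥124 — dominates D3.
D4: network 12≥3, memory 154≥124 — dominates D3.
D5: network 6≥3, memory 180≥124 — dominates D3.
Others (D1) are each worse than D3 on at least one objective.

D2, D4, D5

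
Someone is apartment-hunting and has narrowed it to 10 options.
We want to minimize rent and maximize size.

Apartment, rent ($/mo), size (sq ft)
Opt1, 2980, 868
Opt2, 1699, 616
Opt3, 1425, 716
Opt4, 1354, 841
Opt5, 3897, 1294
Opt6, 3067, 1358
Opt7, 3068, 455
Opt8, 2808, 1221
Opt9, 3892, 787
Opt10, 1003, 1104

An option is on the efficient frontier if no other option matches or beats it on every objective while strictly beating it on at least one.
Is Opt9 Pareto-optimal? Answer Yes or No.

Opt1 vs Opt9: rent 2980≤3892, size 868≥787 — Opt1 is at least as good on every objective and strictly better on at least one, so Opt1 dominates Opt9.

No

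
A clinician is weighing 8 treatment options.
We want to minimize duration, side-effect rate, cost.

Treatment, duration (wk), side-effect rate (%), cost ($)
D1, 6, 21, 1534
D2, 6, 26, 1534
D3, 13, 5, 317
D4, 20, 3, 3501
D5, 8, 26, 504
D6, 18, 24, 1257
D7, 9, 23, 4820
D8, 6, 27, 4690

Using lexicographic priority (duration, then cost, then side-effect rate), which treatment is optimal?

First minimize duration: best is 6, kept {D1, D2, D8}.
Then minimize cost: best is 1534, kept {D1, D2}.
Then minimize side-effect rate: best is 21, kept {D1}.

D1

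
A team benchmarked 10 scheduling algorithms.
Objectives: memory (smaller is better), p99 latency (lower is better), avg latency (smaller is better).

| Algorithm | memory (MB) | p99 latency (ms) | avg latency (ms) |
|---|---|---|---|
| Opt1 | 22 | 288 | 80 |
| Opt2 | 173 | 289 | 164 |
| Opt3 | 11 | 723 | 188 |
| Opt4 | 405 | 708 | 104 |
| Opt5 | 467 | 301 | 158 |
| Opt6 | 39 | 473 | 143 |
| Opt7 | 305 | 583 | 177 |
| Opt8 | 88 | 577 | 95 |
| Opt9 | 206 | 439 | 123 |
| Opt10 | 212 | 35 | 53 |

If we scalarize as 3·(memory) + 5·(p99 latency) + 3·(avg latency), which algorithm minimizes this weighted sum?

Opt10

Opt1: 3·22 + 5·288 + 3·80 = 1746
Opt2: 3·173 + 5·289 + 3·164 = 2456
Opt3: 3·11 + 5·723 + 3·188 = 4212
Opt4: 3·405 + 5·708 + 3·104 = 5067
Opt5: 3·467 + 5·301 + 3·158 = 3380
Opt6: 3·39 + 5·473 + 3·143 = 2911
Opt7: 3·305 + 5·583 + 3·177 = 4361
Opt8: 3·88 + 5·577 + 3·95 = 3434
Opt9: 3·206 + 5·439 + 3·123 = 3182
Opt10: 3·212 + 5·35 + 3·53 = 970
Lowest: Opt10 at 970.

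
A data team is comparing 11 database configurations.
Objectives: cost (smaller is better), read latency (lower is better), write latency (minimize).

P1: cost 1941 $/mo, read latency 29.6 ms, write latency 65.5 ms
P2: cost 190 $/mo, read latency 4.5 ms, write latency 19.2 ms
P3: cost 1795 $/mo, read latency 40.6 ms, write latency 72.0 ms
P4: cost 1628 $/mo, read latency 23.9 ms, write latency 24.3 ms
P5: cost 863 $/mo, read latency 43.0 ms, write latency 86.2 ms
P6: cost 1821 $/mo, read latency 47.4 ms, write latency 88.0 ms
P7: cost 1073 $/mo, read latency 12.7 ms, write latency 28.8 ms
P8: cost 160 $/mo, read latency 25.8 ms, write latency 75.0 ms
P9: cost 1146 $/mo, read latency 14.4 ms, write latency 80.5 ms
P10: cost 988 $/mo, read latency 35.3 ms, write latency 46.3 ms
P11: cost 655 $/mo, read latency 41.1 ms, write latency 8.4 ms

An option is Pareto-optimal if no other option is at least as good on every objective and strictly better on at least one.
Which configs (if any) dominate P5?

P2, P8, P11

P2: cost 190≤863, read latency 4.5≤43.0, write latency 19.2≤86.2 — dominates P5.
P8: cost 160≤863, read latency 25.8≤43.0, write latency 75.0≤86.2 — dominates P5.
P11: cost 655≤863, read latency 41.1≤43.0, write latency 8.4≤86.2 — dominates P5.
Others (P1, P3, P4, P6, P7, P9, P10) are each worse than P5 on at least one objective.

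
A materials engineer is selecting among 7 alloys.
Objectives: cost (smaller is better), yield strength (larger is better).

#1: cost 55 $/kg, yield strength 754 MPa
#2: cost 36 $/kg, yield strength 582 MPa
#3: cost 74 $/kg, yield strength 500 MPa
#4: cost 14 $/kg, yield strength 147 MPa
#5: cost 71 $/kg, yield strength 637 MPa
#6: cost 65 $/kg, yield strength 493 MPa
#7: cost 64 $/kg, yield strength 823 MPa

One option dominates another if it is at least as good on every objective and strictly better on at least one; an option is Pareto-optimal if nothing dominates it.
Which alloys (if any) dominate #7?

#1: worse on yield strength (754 vs 823).
#2: worse on yield strength (582 vs 823).
#3: worse on cost (74 vs 64).
#4: worse on yield strength (147 vs 823).
#5: worse on cost (71 vs 64).
#6: worse on cost (65 vs 64).
No option dominates #7.

none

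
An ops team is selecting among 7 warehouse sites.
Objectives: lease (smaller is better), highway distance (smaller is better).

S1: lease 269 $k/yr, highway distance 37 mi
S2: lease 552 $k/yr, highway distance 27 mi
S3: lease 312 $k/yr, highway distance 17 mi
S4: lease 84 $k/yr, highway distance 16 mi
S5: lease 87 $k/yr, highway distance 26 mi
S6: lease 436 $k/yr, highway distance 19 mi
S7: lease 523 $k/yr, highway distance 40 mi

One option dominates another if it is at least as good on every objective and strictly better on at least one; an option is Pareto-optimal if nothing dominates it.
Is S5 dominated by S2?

No

S2 vs S5: S2 is worse on lease (552 vs 87), so it does not dominate S5.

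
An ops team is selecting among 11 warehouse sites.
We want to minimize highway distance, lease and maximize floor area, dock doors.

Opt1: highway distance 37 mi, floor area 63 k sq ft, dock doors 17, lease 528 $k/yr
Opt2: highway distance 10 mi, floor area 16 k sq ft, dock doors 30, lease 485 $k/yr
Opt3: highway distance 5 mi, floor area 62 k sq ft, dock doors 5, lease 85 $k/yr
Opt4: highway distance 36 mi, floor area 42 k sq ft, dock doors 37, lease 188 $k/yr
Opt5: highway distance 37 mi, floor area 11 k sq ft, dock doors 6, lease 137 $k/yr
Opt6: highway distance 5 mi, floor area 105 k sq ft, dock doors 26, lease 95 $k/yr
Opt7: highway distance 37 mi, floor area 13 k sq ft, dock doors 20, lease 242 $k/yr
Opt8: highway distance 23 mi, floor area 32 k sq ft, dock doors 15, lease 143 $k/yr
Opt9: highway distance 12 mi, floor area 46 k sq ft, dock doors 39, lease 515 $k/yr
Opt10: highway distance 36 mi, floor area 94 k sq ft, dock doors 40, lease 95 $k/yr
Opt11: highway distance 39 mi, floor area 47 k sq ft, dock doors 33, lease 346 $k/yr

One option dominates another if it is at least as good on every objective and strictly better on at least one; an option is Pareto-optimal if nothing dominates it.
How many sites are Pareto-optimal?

5

Opt1: dominated by Opt6 (highway distance 5≤37, floor area 105≥63, dock doors 26≥17, lease 95≤528).
Opt2: not dominated.
Opt3: not dominated (best lease).
Opt4: dominated by Opt10 (highway distance 36≤36, floor area 94≥42, dock doors 40≥37, lease 95≤188).
Opt5: dominated by Opt6 (highway distance 5≤37, floor area 105≥11, dock doors 26≥6, lease 95≤137).
Opt6: not dominated (best floor area).
Opt7: dominated by Opt4 (highway distance 36≤37, floor area 42≥13, dock doors 37≥20, lease 188≤242).
Opt8: dominated by Opt6 (highway distance 5≤23, floor area 105≥32, dock doors 26≥15, lease 95≤143).
Opt9: not dominated.
Opt10: not dominated (best dock doors).
Opt11: dominated by Opt10 (highway distance 36≤39, floor area 94≥47, dock doors 40≥33, lease 95≤346).
Pareto-optimal: Opt2, Opt3, Opt6, Opt9, Opt10 → 5.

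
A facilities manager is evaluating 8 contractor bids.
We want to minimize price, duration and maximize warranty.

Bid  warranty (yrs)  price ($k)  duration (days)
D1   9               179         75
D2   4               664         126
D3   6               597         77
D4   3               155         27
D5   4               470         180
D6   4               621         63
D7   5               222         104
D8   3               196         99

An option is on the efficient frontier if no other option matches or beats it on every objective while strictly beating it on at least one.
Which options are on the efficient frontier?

D1, D4, D6

D1: not dominated (best warranty).
D2: dominated by D1 (warranty 9≥4, price 179≤664, duration 75≤126).
D3: dominated by D1 (warranty 9≥6, price 179≤597, duration 75≤77).
D4: not dominated (best price).
D5: dominated by D1 (warranty 9≥4, price 179≤470, duration 75≤180).
D6: not dominated.
D7: dominated by D1 (warranty 9≥5, price 179≤222, duration 75≤104).
D8: dominated by D1 (warranty 9≥3, price 179≤196, duration 75≤99).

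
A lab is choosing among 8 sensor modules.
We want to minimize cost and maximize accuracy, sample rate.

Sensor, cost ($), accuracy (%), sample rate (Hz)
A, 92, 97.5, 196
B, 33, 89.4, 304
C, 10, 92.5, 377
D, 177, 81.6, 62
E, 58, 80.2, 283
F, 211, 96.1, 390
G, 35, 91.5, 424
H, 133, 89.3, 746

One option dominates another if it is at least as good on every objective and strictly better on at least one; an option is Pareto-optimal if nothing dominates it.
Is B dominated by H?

No

H vs B: H is worse on cost (133 vs 33), so it does not dominate B.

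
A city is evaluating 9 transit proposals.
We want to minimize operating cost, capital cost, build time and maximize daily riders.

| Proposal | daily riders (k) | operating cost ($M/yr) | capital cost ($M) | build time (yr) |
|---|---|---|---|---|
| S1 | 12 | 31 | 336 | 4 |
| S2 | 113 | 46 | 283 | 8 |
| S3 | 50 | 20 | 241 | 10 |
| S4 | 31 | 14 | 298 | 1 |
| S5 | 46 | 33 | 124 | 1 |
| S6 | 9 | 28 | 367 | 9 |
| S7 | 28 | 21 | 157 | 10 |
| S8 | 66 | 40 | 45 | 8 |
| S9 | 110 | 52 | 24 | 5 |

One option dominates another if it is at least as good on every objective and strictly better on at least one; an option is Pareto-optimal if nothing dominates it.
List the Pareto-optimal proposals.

S1: dominated by S4 (daily riders 31≥12, operating cost 14≤31, capital cost 298≤336, build time 1≤4).
S2: not dominated (best daily riders).
S3: not dominated.
S4: not dominated (best operating cost).
S5: not dominated.
S6: dominated by S4 (daily riders 31≥9, operating cost 14≤28, capital cost 298≤367, build time 1≤9).
S7: not dominated.
S8: not dominated.
S9: not dominated (best capital cost).

S2, S3, S4, S5, S7, S8, S9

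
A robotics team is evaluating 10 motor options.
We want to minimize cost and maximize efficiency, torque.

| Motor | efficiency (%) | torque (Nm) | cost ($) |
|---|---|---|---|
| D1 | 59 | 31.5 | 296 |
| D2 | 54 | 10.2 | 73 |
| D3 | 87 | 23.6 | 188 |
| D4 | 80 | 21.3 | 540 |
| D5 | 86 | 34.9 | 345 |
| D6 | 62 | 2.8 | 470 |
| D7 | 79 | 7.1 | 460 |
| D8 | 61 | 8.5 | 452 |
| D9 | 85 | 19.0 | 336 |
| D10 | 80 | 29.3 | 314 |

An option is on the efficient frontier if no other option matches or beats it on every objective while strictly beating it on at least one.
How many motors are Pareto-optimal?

D1: not dominated.
D2: not dominated (best cost).
D3: not dominated (best efficiency).
D4: dominated by D3 (efficiency 87≥80, torque 23.6≥21.3, cost 188≤540).
D5: not dominated (best torque).
D6: dominated by D3 (efficiency 87≥62, torque 23.6≥2.8, cost 188≤470).
D7: dominated by D3 (efficiency 87≥79, torque 23.6≥7.1, cost 188≤460).
D8: dominated by D3 (efficiency 87≥61, torque 23.6≥8.5, cost 188≤452).
D9: dominated by D3 (efficiency 87≥85, torque 23.6≥19.0, cost 188≤336).
D10: not dominated.
Pareto-optimal: D1, D2, D3, D5, D10 → 5.

5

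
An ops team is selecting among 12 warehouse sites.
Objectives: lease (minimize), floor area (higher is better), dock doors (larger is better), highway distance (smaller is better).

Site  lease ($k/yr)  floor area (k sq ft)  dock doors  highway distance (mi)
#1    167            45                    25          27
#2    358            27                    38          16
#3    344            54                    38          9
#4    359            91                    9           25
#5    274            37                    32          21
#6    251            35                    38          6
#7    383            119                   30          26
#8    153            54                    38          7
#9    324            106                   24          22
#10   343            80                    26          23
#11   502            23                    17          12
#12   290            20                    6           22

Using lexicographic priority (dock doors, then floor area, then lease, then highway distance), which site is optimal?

First maximize dock doors: best is 38, kept {#2, #3, #6, #8}.
Then maximize floor area: best is 54, kept {#3, #8}.
Then minimize lease: best is 153, kept {#8}.

#8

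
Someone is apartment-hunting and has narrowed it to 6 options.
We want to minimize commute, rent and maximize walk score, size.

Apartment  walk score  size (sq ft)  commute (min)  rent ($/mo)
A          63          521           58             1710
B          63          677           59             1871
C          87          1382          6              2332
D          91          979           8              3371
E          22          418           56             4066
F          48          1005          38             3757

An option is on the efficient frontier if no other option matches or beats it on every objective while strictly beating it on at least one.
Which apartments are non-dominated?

A, B, C, D

A: not dominated (best rent).
B: not dominated.
C: not dominated (best size).
D: not dominated (best walk score).
E: dominated by C (walk score 87≥22, size 1382≥418, commute 6≤56, rent 2332≤4066).
F: dominated by C (walk score 87≥48, size 1382≥1005, commute 6≤38, rent 2332≤3757).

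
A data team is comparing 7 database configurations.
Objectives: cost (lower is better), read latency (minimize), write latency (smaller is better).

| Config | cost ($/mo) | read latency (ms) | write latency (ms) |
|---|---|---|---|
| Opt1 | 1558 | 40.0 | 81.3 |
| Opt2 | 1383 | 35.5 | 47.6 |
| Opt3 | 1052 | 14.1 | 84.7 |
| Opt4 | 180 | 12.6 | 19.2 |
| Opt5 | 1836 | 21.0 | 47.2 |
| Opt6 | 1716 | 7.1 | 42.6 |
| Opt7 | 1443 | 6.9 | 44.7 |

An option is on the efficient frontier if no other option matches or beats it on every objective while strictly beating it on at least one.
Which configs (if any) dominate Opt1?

Opt2, Opt4, Opt7

Opt2: cost 1383≤1558, read latency 35.5≤40.0, write latency 47.6≤81.3 — dominates Opt1.
Opt4: cost 180≤1558, read latency 12.6≤40.0, write latency 19.2≤81.3 — dominates Opt1.
Opt7: cost 1443≤1558, read latency 6.9≤40.0, write latency 44.7≤81.3 — dominates Opt1.
Others (Opt3, Opt5, Opt6) are each worse than Opt1 on at least one objective.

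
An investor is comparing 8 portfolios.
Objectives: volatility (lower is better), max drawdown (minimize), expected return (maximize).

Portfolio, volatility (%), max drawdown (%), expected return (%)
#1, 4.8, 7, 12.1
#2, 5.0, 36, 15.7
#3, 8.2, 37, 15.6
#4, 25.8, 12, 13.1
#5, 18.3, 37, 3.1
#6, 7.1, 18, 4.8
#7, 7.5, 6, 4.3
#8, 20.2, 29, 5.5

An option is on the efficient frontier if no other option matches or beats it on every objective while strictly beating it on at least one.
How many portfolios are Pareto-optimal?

#1: not dominated (best volatility).
#2: not dominated (best expected return).
#3: dominated by #2 (volatility 5.0≤8.2, max drawdown 36≤37, expected return 15.7≥15.6).
#4: not dominated.
#5: dominated by #1 (volatility 4.8≤18.3, max drawdown 7≤37, expected return 12.1≥3.1).
#6: dominated by #1 (volatility 4.8≤7.1, max drawdown 7≤18, expected return 12.1≥4.8).
#7: not dominated (best max drawdown).
#8: dominated by #1 (volatility 4.8≤20.2, max drawdown 7≤29, expected return 12.1≥5.5).
Pareto-optimal: #1, #2, #4, #7 → 4.

4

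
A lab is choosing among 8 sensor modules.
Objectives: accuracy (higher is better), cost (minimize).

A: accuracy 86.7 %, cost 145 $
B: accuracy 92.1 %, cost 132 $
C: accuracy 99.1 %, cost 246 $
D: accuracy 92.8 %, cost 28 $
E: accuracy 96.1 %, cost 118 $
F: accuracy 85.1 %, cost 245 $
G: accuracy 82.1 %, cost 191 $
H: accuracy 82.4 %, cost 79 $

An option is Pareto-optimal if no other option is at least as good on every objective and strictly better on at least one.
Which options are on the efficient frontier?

A: dominated by B (accuracy 92.1≥86.7, cost 132≤145).
B: dominated by D (accuracy 92.8≥92.1, cost 28≤132).
C: not dominated (best accuracy).
D: not dominated (best cost).
E: not dominated.
F: dominated by A (accuracy 86.7≥85.1, cost 145≤245).
G: dominated by A (accuracy 86.7≥82.1, cost 145≤191).
H: dominated by D (accuracy 92.8≥82.4, cost 28≤79).

C, D, E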